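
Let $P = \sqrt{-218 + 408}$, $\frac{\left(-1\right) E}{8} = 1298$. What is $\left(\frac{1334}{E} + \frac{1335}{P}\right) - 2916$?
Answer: $- \frac{15140539}{5192} + \frac{267 \sqrt{190}}{38} \approx -2819.3$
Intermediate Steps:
$E = -10384$ ($E = \left(-8\right) 1298 = -10384$)
$P = \sqrt{190} \approx 13.784$
$\left(\frac{1334}{E} + \frac{1335}{P}\right) - 2916 = \left(\frac{1334}{-10384} + \frac{1335}{\sqrt{190}}\right) - 2916 = \left(1334 \left(- \frac{1}{10384}\right) + 1335 \frac{\sqrt{190}}{190}\right) - 2916 = \left(- \frac{667}{5192} + \frac{267 \sqrt{190}}{38}\right) - 2916 = - \frac{15140539}{5192} + \frac{267 \sqrt{190}}{38}$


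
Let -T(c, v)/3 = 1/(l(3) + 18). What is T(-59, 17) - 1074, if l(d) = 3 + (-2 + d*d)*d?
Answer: -15037/14 ≈ -1074.1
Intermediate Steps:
l(d) = 3 + d*(-2 + d²) (l(d) = 3 + (-2 + d²)*d = 3 + d*(-2 + d²))
T(c, v) = -1/14 (T(c, v) = -3/((3 + 3³ - 2*3) + 18) = -3/((3 + 27 - 6) + 18) = -3/(24 + 18) = -3/42 = -3*1/42 = -1/14)
T(-59, 17) - 1074 = -1/14 - 1074 = -15037/14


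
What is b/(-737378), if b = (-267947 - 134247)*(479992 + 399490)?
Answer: 176861191754/368689 ≈ 4.7970e+5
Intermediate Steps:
b = -353722383508 (b = -402194*879482 = -353722383508)
b/(-737378) = -353722383508/(-737378) = -353722383508*(-1/737378) = 176861191754/368689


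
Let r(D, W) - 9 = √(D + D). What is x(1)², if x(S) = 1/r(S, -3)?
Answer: (9 + √2)⁻² ≈ 0.0092203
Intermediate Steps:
r(D, W) = 9 + √2*√D (r(D, W) = 9 + √(D + D) = 9 + √(2*D) = 9 + √2*√D)
x(S) = 1/(9 + √2*√S)
x(1)² = (1/(9 + √2*√1))² = (1/(9 + √2*1))² = (1/(9 + √2))² = (9 + √2)⁻²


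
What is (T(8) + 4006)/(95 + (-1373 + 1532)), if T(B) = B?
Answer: 2007/127 ≈ 15.803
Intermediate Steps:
(T(8) + 4006)/(95 + (-1373 + 1532)) = (8 + 4006)/(95 + (-1373 + 1532)) = 4014/(95 + 159) = 4014/254 = 4014*(1/254) = 2007/127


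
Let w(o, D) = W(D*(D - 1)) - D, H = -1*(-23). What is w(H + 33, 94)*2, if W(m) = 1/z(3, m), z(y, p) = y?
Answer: -562/3 ≈ -187.33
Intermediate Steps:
W(m) = 1/3
H = 23
w(o, D) = 1/3 - D
w(H + 33, 94)*2 = (1/3 - 1*94)*2 = (1/3 - 94)*2 = -281/3*2 = -562/3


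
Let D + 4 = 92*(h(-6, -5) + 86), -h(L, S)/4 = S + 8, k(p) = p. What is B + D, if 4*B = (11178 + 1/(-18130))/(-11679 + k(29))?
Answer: 5748211174861/844858000 ≈ 6803.8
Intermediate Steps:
h(L, S) = -32 - 4*S (h(L, S) = -4*(S + 8) = -4*(8 + S) = -32 - 4*S)
B = -202657139/844858000 (B = ((11178 + 1/(-18130))/(-11679 + 29))/4 = ((11178 - 1/18130)/(-11650))/4 = ((202657139/18130)*(-1/11650))/4 = (¼)*(-202657139/211214500) = -202657139/844858000 ≈ -0.23987)
D = 6804 (D = -4 + 92*((-32 - 4*(-5)) + 86) = -4 + 92*((-32 + 20) + 86) = -4 + 92*(-12 + 86) = -4 + 92*74 = -4 + 6808 = 6804)
B + D = -202657139/844858000 + 6804 = 5748211174861/844858000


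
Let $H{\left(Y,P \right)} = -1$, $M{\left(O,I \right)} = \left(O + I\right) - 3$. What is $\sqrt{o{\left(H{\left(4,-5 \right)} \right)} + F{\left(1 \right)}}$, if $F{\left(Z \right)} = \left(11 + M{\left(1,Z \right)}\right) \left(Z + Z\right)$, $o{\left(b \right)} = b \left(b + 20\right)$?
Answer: $1$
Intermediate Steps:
$M{\left(O,I \right)} = -3 + I + O$ ($M{\left(O,I \right)} = \left(I + O\right) - 3 = -3 + I + O$)
$o{\left(b \right)} = b \left(20 + b\right)$
$F{\left(Z \right)} = 2 Z \left(9 + Z\right)$ ($F{\left(Z \right)} = \left(11 + \left(-3 + Z + 1\right)\right) \left(Z + Z\right) = \left(11 + \left(-2 + Z\right)\right) 2 Z = \left(9 + Z\right) 2 Z = 2 Z \left(9 + Z\right)$)
$\sqrt{o{\left(H{\left(4,-5 \right)} \right)} + F{\left(1 \right)}} = \sqrt{- (20 - 1) + 2 \cdot 1 \left(9 + 1\right)} = \sqrt{\left(-1\right) 19 + 2 \cdot 1 \cdot 10} = \sqrt{-19 + 20} = \sqrt{1} = 1$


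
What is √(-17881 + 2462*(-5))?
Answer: I*√30191 ≈ 173.76*I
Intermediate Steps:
√(-17881 + 2462*(-5)) = √(-17881 - 12310) = √(-30191) = I*√30191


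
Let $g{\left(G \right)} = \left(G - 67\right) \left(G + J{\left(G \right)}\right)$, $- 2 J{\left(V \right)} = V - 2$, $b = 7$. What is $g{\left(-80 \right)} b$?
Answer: $40131$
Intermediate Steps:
$J{\left(V \right)} = 1 - \frac{V}{2}$ ($J{\left(V \right)} = - \frac{V - 2}{2} = - \frac{-2 + V}{2} = 1 - \frac{V}{2}$)
$g{\left(G \right)} = \left(1 + \frac{G}{2}\right) \left(-67 + G\right)$ ($g{\left(G \right)} = \left(G - 67\right) \left(G - \left(-1 + \frac{G}{2}\right)\right) = \left(-67 + G\right) \left(1 + \frac{G}{2}\right) = \left(1 + \frac{G}{2}\right) \left(-67 + G\right)$)
$g{\left(-80 \right)} b = \left(-67 + \frac{\left(-80\right)^{2}}{2} - -2600\right) 7 = \left(-67 + \frac{1}{2} \cdot 6400 + 2600\right) 7 = \left(-67 + 3200 + 2600\right) 7 = 5733 \cdot 7 = 40131$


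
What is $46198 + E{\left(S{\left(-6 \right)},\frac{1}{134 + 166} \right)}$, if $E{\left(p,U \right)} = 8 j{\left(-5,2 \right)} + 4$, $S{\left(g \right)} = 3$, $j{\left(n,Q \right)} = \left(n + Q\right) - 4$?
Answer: $46146$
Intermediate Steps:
$j{\left(n,Q \right)} = -4 + Q + n$ ($j{\left(n,Q \right)} = \left(Q + n\right) - 4 = -4 + Q + n$)
$E{\left(p,U \right)} = -52$ ($E{\left(p,U \right)} = 8 \left(-4 + 2 - 5\right) + 4 = 8 \left(-7\right) + 4 = -56 + 4 = -52$)
$46198 + E{\left(S{\left(-6 \right)},\frac{1}{134 + 166} \right)} = 46198 - 52 = 46146$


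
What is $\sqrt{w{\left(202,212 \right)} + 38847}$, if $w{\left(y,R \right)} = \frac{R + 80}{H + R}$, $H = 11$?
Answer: $\frac{\sqrt{1931887579}}{223} \approx 197.1$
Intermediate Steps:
$w{\left(y,R \right)} = \frac{80 + R}{11 + R}$ ($w{\left(y,R \right)} = \frac{R + 80}{11 + R} = \frac{80 + R}{11 + R}$)
$\sqrt{w{\left(202,212 \right)} + 38847} = \sqrt{\frac{80 + 212}{11 + 212} + 38847} = \sqrt{\frac{1}{223} \cdot 292 + 38847} = \sqrt{\frac{292}{223} + 38847} = \sqrt{\frac{8663173}{223}} = \frac{\sqrt{1931887579}}{223}$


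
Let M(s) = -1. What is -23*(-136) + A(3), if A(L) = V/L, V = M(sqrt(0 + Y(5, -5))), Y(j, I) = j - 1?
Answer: 9383/3 ≈ 3127.7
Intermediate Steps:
Y(j, I) = -1 + j
V = -1
A(L) = -1/L
-23*(-136) + A(3) = -23*(-136) - 1/3 = 3128 - 1*1/3 = 3128 - 1/3 = 9383/3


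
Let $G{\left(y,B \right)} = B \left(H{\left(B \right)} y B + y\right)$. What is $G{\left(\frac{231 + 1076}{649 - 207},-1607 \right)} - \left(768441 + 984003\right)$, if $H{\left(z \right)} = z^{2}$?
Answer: $\frac{4358219106031955}{221} \approx 1.972 \cdot 10^{13}$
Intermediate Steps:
$G{\left(y,B \right)} = B \left(y + y B^{3}\right)$ ($G{\left(y,B \right)} = B \left(B^{2} y B + y\right) = B \left(y B^{2} B + y\right) = B \left(y B^{3} + y\right) = B \left(y + y B^{3}\right)$)
$G{\left(\frac{231 + 1076}{649 - 207},-1607 \right)} - \left(768441 + 984003\right) = - 1607 \frac{231 + 1076}{649 - 207} \left(1 + \left(-1607\right)^{3}\right) - \left(768441 + 984003\right) = - 1607 \frac{1307}{649 + \left(-247 + 40\right)} \left(1 - 4149995543\right) - 1752444 = \left(-1607\right) \frac{1307}{649 - 207} \left(-4149995542\right) - 1752444 = \left(-1607\right) \frac{1307}{442} \left(-4149995542\right) - 1752444 = \frac{4358219493322079}{221} - 1752444 = \frac{4358219106031955}{221}$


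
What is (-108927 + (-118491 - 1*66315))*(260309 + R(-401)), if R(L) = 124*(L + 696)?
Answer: -87206096637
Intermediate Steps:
R(L) = 86304 + 124*L (R(L) = 124*(696 + L) = 86304 + 124*L)
(-108927 + (-118491 - 1*66315))*(260309 + R(-401)) = (-108927 + (-118491 - 1*66315))*(260309 + (86304 + 124*(-401))) = (-108927 + (-118491 - 66315))*(260309 + (86304 - 49724)) = (-108927 - 184806)*(260309 + 36580) = -293733*296889 = -87206096637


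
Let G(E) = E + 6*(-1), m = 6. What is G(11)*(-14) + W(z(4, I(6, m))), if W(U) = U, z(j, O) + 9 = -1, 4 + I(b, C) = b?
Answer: -80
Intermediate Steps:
G(E) = -6 + E (G(E) = E - 6 = -6 + E)
I(b, C) = -4 + b
z(j, O) = -10 (z(j, O) = -9 - 1 = -10)
G(11)*(-14) + W(z(4, I(6, m))) = (-6 + 11)*(-14) - 10 = 5*(-14) - 10 = -70 - 10 = -80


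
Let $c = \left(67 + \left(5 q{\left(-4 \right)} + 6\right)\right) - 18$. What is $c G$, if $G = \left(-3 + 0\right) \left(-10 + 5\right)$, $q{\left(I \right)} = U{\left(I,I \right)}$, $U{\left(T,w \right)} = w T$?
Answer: $2025$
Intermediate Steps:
$U{\left(T,w \right)} = T w$
$q{\left(I \right)} = I^{2}$ ($q{\left(I \right)} = I I = I^{2}$)
$G = 15$ ($G = \left(-3\right) \left(-5\right) = 15$)
$c = 135$ ($c = \left(67 + \left(5 \left(-4\right)^{2} + 6\right)\right) - 18 = \left(67 + \left(5 \cdot 16 + 6\right)\right) - 18 = \left(67 + \left(80 + 6\right)\right) - 18 = \left(67 + 86\right) - 18 = 153 - 18 = 135$)
$c G = 135 \cdot 15 = 2025$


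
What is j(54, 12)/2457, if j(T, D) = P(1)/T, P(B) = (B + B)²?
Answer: 2/66339 ≈ 3.0148e-5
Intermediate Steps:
P(B) = 4*B² (P(B) = (2*B)² = 4*B²)
j(T, D) = 4/T (j(T, D) = (4*1²)/T = (4*1)/T = 4/T)
j(54, 12)/2457 = (4/54)/2457 = (4*(1/54))*(1/2457) = (2/27)*(1/2457) = 2/66339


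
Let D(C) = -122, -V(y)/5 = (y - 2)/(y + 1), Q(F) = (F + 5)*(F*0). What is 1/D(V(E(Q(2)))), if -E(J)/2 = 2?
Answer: -1/122 ≈ -0.0081967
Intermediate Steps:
Q(F) = 0 (Q(F) = (5 + F)*0 = 0)
E(J) = -4 (E(J) = -2*2 = -4)
V(y) = -5*(-2 + y)/(1 + y) (V(y) = -5*(y - 2)/(y + 1) = -5*(-2 + y)/(1 + y))
1/D(V(E(Q(2)))) = 1/(-122) = -1/122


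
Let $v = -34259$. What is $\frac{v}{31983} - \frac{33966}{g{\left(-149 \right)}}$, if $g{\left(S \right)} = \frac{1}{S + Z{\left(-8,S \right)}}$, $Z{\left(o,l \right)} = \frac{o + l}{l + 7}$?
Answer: $\frac{11407053803900}{2270793} \approx 5.0234 \cdot 10^{6}$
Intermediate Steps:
$Z{\left(o,l \right)} = \frac{l + o}{7 + l}$
$g{\left(S \right)} = \frac{1}{S + \frac{-8 + S}{7 + S}}$ ($g{\left(S \right)} = \frac{1}{S + \frac{S - 8}{7 + S}} = \frac{1}{S + \frac{-8 + S}{7 + S}}$)
$\frac{v}{31983} - \frac{33966}{g{\left(-149 \right)}} = - \frac{34259}{31983} - \frac{33966}{\frac{1}{-8 - 149 - 149 \left(7 - 149\right)} \left(7 - 149\right)} = \left(-34259\right) \frac{1}{31983} - \frac{33966}{\frac{1}{-8 - 149 - -21158} \left(-142\right)} = - \frac{34259}{31983} - \frac{33966}{\frac{1}{-8 - 149 + 21158} \left(-142\right)} = - \frac{34259}{31983} - \frac{33966}{\frac{1}{21001} \left(-142\right)} = - \frac{34259}{31983} - \frac{33966}{- \frac{142}{21001}} = - \frac{34259}{31983} - - \frac{356659983}{71} = - \frac{34259}{31983} + \frac{356659983}{71} = \frac{11407053803900}{2270793}$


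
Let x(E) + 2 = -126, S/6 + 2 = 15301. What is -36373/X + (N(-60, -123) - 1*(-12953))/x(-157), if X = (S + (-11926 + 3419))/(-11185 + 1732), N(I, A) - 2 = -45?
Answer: 21467756431/5330368 ≈ 4027.4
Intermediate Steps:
N(I, A) = -43 (N(I, A) = 2 - 45 = -43)
S = 91794 (S = -12 + 6*15301 = -12 + 91806 = 91794)
x(E) = -128 (x(E) = -2 - 126 = -128)
X = -83287/9453 (X = (91794 + (-11926 + 3419))/(-11185 + 1732) = (91794 - 8507)/(-9453) = 83287*(-1/9453) = -83287/9453 ≈ -8.8106)
-36373/X + (N(-60, -123) - 1*(-12953))/x(-157) = -36373/(-83287/9453) + (-43 - 1*(-12953))/(-128) = -36373*(-9453/83287) + (-43 + 12953)*(-1/128) = 343833969/83287 + 12910*(-1/128) = 343833969/83287 - 6455/64 = 21467756431/5330368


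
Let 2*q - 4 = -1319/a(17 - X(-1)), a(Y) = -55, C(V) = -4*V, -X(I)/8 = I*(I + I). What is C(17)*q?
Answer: -52326/55 ≈ -951.38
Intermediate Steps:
X(I) = -16*I**2 (X(I) = -8*I*(I + I) = -8*I*2*I = -16*I**2)
q = 1539/110 (q = 2 + (-1319/(-55))/2 = 2 + (-1319*(-1/55))/2 = 2 + (1/2)*(1319/55) = 2 + 1319/110 = 1539/110 ≈ 13.991)
C(17)*q = -4*17*(1539/110) = -68*1539/110 = -52326/55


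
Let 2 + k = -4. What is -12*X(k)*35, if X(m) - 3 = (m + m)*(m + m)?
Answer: -61740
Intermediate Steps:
k = -6 (k = -2 - 4 = -6)
X(m) = 3 + 4*m**2 (X(m) = 3 + (m + m)*(m + m) = 3 + (2*m)*(2*m) = 3 + 4*m**2)
-12*X(k)*35 = -12*(3 + 4*(-6)**2)*35 = -12*(3 + 4*36)*35 = -12*(3 + 144)*35 = -12*147*35 = -1764*35 = -61740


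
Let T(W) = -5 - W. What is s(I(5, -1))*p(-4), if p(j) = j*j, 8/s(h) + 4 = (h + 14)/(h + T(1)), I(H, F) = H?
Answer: -128/23 ≈ -5.5652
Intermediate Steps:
s(h) = 8/(-4 + (14 + h)/(-6 + h)) (s(h) = 8/(-4 + (h + 14)/(h + (-5 - 1*1))) = 8/(-4 + (14 + h)/(h + (-5 - 1))) = 8/(-4 + (14 + h)/(h - 6)) = 8/(-4 + (14 + h)/(-6 + h)))
p(j) = j²
s(I(5, -1))*p(-4) = (8*(6 - 1*5)/(-38 + 3*5))*(-4)² = (8*(6 - 5)/(-38 + 15))*16 = (8*1/(-23))*16 = (8*(-1/23)*1)*16 = -8/23*16 = -128/23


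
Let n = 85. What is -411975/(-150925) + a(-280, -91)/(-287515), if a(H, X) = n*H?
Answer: 976328057/347145611 ≈ 2.8124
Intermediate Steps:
a(H, X) = 85*H
-411975/(-150925) + a(-280, -91)/(-287515) = -411975/(-150925) + (85*(-280))/(-287515) = -411975*(-1/150925) - 23800*(-1/287515) = 16479/6037 + 4760/57503 = 976328057/347145611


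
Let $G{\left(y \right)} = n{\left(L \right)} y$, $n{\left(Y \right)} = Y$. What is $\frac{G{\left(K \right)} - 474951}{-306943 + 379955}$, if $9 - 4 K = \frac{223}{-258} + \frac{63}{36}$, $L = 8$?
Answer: $- \frac{122533171}{18837096} \approx -6.5049$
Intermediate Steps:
$K = \frac{4187}{2064}$ ($K = \frac{9}{4} - \frac{\frac{223}{-258} + \frac{63}{36}}{4} = \frac{9}{4} - \frac{223 \left(- \frac{1}{258}\right) + 63 \cdot \frac{1}{36}}{4} = \frac{9}{4} - \frac{- \frac{223}{258} + \frac{7}{4}}{4} = \frac{9}{4} - \frac{457}{2064} = \frac{4187}{2064} \approx 2.0286$)
$G{\left(y \right)} = 8 y$
$\frac{G{\left(K \right)} - 474951}{-306943 + 379955} = \frac{8 \cdot \frac{4187}{2064} - 474951}{-306943 + 379955} = \frac{\frac{4187}{258} - 474951}{73012} = \left(- \frac{122533171}{258}\right) \frac{1}{73012} = - \frac{122533171}{18837096}$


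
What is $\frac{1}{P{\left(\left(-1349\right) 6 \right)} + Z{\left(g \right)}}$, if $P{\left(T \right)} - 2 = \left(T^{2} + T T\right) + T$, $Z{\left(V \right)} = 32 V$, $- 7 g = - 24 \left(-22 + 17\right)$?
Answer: $\frac{7}{917119220} \approx 7.6326 \cdot 10^{-9}$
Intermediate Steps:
$g = - \frac{120}{7}$ ($g = - \frac{\left(-24\right) \left(-22 + 17\right)}{7} = - \frac{\left(-24\right) \left(-5\right)}{7} = \left(- \frac{1}{7}\right) 120 = - \frac{120}{7} \approx -17.143$)
$P{\left(T \right)} = 2 + T + 2 T^{2}$ ($P{\left(T \right)} = 2 + \left(\left(T^{2} + T T\right) + T\right) = 2 + \left(\left(T^{2} + T^{2}\right) + T\right) = 2 + \left(2 T^{2} + T\right) = 2 + \left(T + 2 T^{2}\right) = 2 + T + 2 T^{2}$)
$\frac{1}{P{\left(\left(-1349\right) 6 \right)} + Z{\left(g \right)}} = \frac{1}{\left(2 - 8094 + 2 \left(\left(-1349\right) 6\right)^{2}\right) + 32 \left(- \frac{120}{7}\right)} = \frac{1}{\left(2 - 8094 + 2 \left(-8094\right)^{2}\right) - \frac{3840}{7}} = \frac{1}{\left(2 - 8094 + 2 \cdot 65512836\right) - \frac{3840}{7}} = \frac{1}{\left(2 - 8094 + 131025672\right) - \frac{3840}{7}} = \frac{1}{131017580 - \frac{3840}{7}} = \frac{1}{\frac{917119220}{7}} = \frac{7}{917119220}$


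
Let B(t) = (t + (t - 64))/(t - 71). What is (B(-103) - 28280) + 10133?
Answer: -526218/29 ≈ -18145.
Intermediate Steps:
B(t) = (-64 + 2*t)/(-71 + t) (B(t) = (t + (-64 + t))/(-71 + t) = (-64 + 2*t)/(-71 + t))
(B(-103) - 28280) + 10133 = (2*(-32 - 103)/(-71 - 103) - 28280) + 10133 = (2*(-135)/(-174) - 28280) + 10133 = (2*(-1/174)*(-135) - 28280) + 10133 = (45/29 - 28280) + 10133 = -820075/29 + 10133 = -526218/29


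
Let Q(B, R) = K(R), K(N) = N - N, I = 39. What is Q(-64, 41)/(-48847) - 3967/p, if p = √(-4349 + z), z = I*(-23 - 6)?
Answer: 3967*I*√1370/2740 ≈ 53.589*I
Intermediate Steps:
z = -1131 (z = 39*(-23 - 6) = 39*(-29) = -1131)
K(N) = 0
Q(B, R) = 0
p = 2*I*√1370 (p = √(-4349 - 1131) = √(-5480) = 2*I*√1370 ≈ 74.027*I)
Q(-64, 41)/(-48847) - 3967/p = 0/(-48847) - 3967*(-I*√1370/2740) = 0*(-1/48847) - (-3967)*I*√1370/2740 = 0 + 3967*I*√1370/2740 = 3967*I*√1370/2740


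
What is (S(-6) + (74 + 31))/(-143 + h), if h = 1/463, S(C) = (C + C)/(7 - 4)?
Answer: -46763/66208 ≈ -0.70630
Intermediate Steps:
S(C) = 2*C/3 (S(C) = (2*C)/3 = (2*C)*(1/3) = 2*C/3)
h = 1/463 ≈ 0.0021598
(S(-6) + (74 + 31))/(-143 + h) = ((2/3)*(-6) + (74 + 31))/(-143 + 1/463) = (-4 + 105)/(-66208/463) = 101*(-463/66208) = -46763/66208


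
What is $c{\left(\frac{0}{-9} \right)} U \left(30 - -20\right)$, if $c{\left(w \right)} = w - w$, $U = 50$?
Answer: $0$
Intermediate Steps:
$c{\left(w \right)} = 0$
$c{\left(\frac{0}{-9} \right)} U \left(30 - -20\right) = 0 \cdot 50 \left(30 - -20\right) = 0 \left(30 + 20\right) = 0 \cdot 50 = 0$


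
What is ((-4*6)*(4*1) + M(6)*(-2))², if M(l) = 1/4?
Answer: 37249/4 ≈ 9312.3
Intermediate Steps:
M(l) = ¼
((-4*6)*(4*1) + M(6)*(-2))² = ((-4*6)*(4*1) + (¼)*(-2))² = (-24*4 - ½)² = (-96 - ½)² = (-193/2)² = 37249/4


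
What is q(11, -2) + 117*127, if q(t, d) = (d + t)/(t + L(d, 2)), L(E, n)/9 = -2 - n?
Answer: 371466/25 ≈ 14859.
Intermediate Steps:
L(E, n) = -18 - 9*n (L(E, n) = 9*(-2 - n) = -18 - 9*n)
q(t, d) = (d + t)/(-36 + t) (q(t, d) = (d + t)/(t + (-18 - 9*2)) = (d + t)/(t + (-18 - 18)) = (d + t)/(t - 36) = (d + t)/(-36 + t))
q(11, -2) + 117*127 = (-2 + 11)/(-36 + 11) + 117*127 = 9/(-25) + 14859 = -1/25*9 + 14859 = -9/25 + 14859 = 371466/25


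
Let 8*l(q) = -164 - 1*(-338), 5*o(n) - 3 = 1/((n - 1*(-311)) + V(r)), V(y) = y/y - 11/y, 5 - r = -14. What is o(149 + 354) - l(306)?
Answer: -3272713/154740 ≈ -21.150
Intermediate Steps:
r = 19 (r = 5 - 1*(-14) = 5 + 14 = 19)
V(y) = 1 - 11/y
o(n) = 3/5 + 1/(5*(5917/19 + n)) (o(n) = 3/5 + 1/(5*((n - 1*(-311)) + (-11 + 19)/19)) = 3/5 + 1/(5*((n + 311) + (1/19)*8)) = 3/5 + 1/(5*((311 + n) + 8/19)) = 3/5 + 1/(5*(5917/19 + n)))
l(q) = 87/4 (l(q) = (-164 - 1*(-338))/8 = (-164 + 338)/8 = (1/8)*174 = 87/4)
o(149 + 354) - l(306) = (17770 + 57*(149 + 354))/(5*(5917 + 19*(149 + 354))) - 1*87/4 = (17770 + 57*503)/(5*(5917 + 19*503)) - 87/4 = (17770 + 28671)/(5*(5917 + 9557)) - 87/4 = (1/5)*46441/15474 - 87/4 = (1/5)*(1/15474)*46441 - 87/4 = 46441/77370 - 87/4 = -3272713/154740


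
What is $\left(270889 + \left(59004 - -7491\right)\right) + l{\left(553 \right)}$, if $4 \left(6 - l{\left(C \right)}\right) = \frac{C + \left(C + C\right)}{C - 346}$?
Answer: $\frac{93119087}{276} \approx 3.3739 \cdot 10^{5}$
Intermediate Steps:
$l{\left(C \right)} = 6 - \frac{3 C}{4 \left(-346 + C\right)}$ ($l{\left(C \right)} = 6 - \frac{\left(C + \left(C + C\right)\right) \frac{1}{C - 346}}{4} = 6 - \frac{\left(C + 2 C\right) \frac{1}{-346 + C}}{4} = 6 - \frac{3 C \frac{1}{-346 + C}}{4} = 6 - \frac{3 C}{4 \left(-346 + C\right)}$)
$\left(270889 + \left(59004 - -7491\right)\right) + l{\left(553 \right)} = \left(270889 + \left(59004 - -7491\right)\right) + \frac{3 \left(-2768 + 7 \cdot 553\right)}{4 \left(-346 + 553\right)} = \left(270889 + \left(59004 + 7491\right)\right) + \frac{3 \left(-2768 + 3871\right)}{4 \cdot 207} = \left(270889 + 66495\right) + \frac{3}{4} \cdot \frac{1}{207} \cdot 1103 = 337384 + \frac{1103}{276} = \frac{93119087}{276}$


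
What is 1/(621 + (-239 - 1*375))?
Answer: 1/7 ≈ 0.14286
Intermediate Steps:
1/(621 + (-239 - 1*375)) = 1/(621 + (-239 - 375)) = 1/(621 - 614) = 1/7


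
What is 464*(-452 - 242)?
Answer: -322016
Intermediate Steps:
464*(-452 - 242) = 464*(-694) = -322016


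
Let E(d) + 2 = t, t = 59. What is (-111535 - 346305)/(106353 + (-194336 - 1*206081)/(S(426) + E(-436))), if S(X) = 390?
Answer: -102327240/23569687 ≈ -4.3415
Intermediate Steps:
E(d) = 57 (E(d) = -2 + 59 = 57)
(-111535 - 346305)/(106353 + (-194336 - 1*206081)/(S(426) + E(-436))) = (-111535 - 346305)/(106353 + (-194336 - 1*206081)/(390 + 57)) = -457840/(106353 + (-194336 - 206081)/447) = -457840/(106353 - 400417*1/447) = -457840/(106353 - 400417/447) = -457840/47139374/447 = -457840*447/47139374 = -102327240/23569687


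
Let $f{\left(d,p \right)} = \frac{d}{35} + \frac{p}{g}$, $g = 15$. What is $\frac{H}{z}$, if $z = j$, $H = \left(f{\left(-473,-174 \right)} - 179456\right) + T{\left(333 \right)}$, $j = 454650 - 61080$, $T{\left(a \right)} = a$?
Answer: $- \frac{3135092}{6887475} \approx -0.45519$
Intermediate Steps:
$j = 393570$ ($j = 454650 - 61080 = 393570$)
$f{\left(d,p \right)} = \frac{p}{15} + \frac{d}{35}$ ($f{\left(d,p \right)} = \frac{d}{35} + \frac{p}{15} = \frac{p}{15} + \frac{d}{35}$)
$H = - \frac{6270184}{35}$ ($H = \left(\left(\frac{1}{15} \left(-174\right) + \frac{1}{35} \left(-473\right)\right) - 179456\right) + 333 = \left(\left(- \frac{58}{5} - \frac{473}{35}\right) - 179456\right) + 333 = \left(- \frac{879}{35} - 179456\right) + 333 = - \frac{6281839}{35} + 333 = - \frac{6270184}{35} \approx -1.7915 \cdot 10^{5}$)
$z = 393570$
$\frac{H}{z} = - \frac{6270184}{35 \cdot 393570} = \left(- \frac{6270184}{35}\right) \frac{1}{393570} = - \frac{3135092}{6887475}$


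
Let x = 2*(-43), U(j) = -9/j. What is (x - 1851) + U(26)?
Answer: -50371/26 ≈ -1937.3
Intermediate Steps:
x = -86
(x - 1851) + U(26) = (-86 - 1851) - 9/26 = -1937 - 9*1/26 = -1937 - 9/26 = -50371/26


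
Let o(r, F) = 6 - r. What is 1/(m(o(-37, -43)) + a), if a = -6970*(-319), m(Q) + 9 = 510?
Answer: 1/2223931 ≈ 4.4965e-7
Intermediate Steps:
m(Q) = 501 (m(Q) = -9 + 510 = 501)
a = 2223430
1/(m(o(-37, -43)) + a) = 1/(501 + 2223430) = 1/2223931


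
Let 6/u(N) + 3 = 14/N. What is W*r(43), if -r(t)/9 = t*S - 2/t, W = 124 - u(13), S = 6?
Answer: -317253384/1075 ≈ -2.9512e+5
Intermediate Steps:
u(N) = 6/(-3 + 14/N)
W = 3178/25 (W = 124 - (-6)*13/(-14 + 3*13) = 124 - (-6)*13/(-14 + 39) = 124 - (-6)*13/25 = 124 - 1*(-78/25) = 124 + 78/25 = 3178/25 ≈ 127.12)
r(t) = -54*t + 18/t (r(t) = -9*(t*6 - 2/t) = -9*(6*t - 2/t) = -9*(-2/t + 6*t) = -54*t + 18/t)
W*r(43) = 3178*(-54*43 + 18/43)/25 = 3178*(-2322 + 18*(1/43))/25 = 3178*(-2322 + 18/43)/25 = (3178/25)*(-99828/43) = -317253384/1075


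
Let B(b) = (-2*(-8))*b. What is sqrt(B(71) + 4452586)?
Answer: 3*sqrt(494858) ≈ 2110.4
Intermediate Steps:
B(b) = 16*b
sqrt(B(71) + 4452586) = sqrt(16*71 + 4452586) = sqrt(1136 + 4452586) = sqrt(4453722) = 3*sqrt(494858)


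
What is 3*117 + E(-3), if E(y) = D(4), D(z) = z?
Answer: 355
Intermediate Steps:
E(y) = 4
3*117 + E(-3) = 3*117 + 4 = 351 + 4 = 355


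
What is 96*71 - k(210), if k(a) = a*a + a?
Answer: -37494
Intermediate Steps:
k(a) = a + a**2 (k(a) = a**2 + a = a + a**2)
96*71 - k(210) = 96*71 - 210*(1 + 210) = 6816 - 210*211 = 6816 - 1*44310 = 6816 - 44310 = -37494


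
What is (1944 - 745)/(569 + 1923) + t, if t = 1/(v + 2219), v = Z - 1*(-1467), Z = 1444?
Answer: 3076681/6391980 ≈ 0.48133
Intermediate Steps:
v = 2911 (v = 1444 - 1*(-1467) = 1444 + 1467 = 2911)
t = 1/5130 (t = 1/(2911 + 2219) = 1/5130 ≈ 0.00019493)
(1944 - 745)/(569 + 1923) + t = (1944 - 745)/(569 + 1923) + 1/5130 = 1199/2492 + 1/5130 = 3076681/6391980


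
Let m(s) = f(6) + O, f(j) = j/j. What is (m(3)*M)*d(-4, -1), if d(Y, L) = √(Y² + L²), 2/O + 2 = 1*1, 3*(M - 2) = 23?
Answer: -29*√17/3 ≈ -39.857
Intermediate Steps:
M = 29/3 (M = 2 + (⅓)*23 = 2 + 23/3 = 29/3 ≈ 9.6667)
f(j) = 1
O = -2 (O = 2/(-2 + 1*1) = 2/(-2 + 1) = 2/(-1) = 2*(-1) = -2)
d(Y, L) = √(L² + Y²)
m(s) = -1 (m(s) = 1 - 2 = -1)
(m(3)*M)*d(-4, -1) = (-1*29/3)*√((-1)² + (-4)²) = -29*√(1 + 16)/3 = -29*√17/3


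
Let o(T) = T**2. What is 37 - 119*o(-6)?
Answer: -4247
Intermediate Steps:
37 - 119*o(-6) = 37 - 119*(-6)**2 = 37 - 119*36 = 37 - 4284 = -4247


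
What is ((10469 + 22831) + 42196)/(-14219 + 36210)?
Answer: 75496/21991 ≈ 3.4330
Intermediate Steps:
((10469 + 22831) + 42196)/(-14219 + 36210) = (33300 + 42196)/21991 = 75496*(1/21991) = 75496/21991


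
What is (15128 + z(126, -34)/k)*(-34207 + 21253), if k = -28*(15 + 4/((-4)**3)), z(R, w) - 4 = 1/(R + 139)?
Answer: -86881427637864/443345 ≈ -1.9597e+8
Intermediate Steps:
z(R, w) = 4 + 1/(139 + R) (z(R, w) = 4 + 1/(R + 139) = 4 + 1/(139 + R))
k = -1673/4 (k = -28*(15 + 4/(-64)) = -28*(15 + 4*(-1/64)) = -28*(15 - 1/16) = -28*239/16 = -1673/4 ≈ -418.25)
(15128 + z(126, -34)/k)*(-34207 + 21253) = (15128 + ((557 + 4*126)/(139 + 126))/(-1673/4))*(-34207 + 21253) = (15128 + ((557 + 504)/265)*(-4/1673))*(-12954) = (15128 + ((1/265)*1061)*(-4/1673))*(-12954) = (15128 + (1061/265)*(-4/1673))*(-12954) = (15128 - 4244/443345)*(-12954) = (6706918916/443345)*(-12954) = -86881427637864/443345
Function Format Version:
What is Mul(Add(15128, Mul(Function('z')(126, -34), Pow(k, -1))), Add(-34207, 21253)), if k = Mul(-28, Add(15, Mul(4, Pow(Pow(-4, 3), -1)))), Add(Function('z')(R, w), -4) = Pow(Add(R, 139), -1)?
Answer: Rational(-86881427637864, 443345) ≈ -1.9597e+8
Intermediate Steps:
Function('z')(R, w) = Add(4, Pow(Add(139, R), -1)) (Function('z')(R, w) = Add(4, Pow(Add(R, 139), -1)) = Add(4, Pow(Add(139, R), -1)))
k = Rational(-1673, 4) (k = Mul(-28, Add(15, Mul(4, Pow(-64, -1)))) = Mul(-28, Add(15, Mul(4, Rational(-1, 64)))) = Mul(-28, Add(15, Rational(-1, 16))) = Mul(-28, Rational(239, 16)) = Rational(-1673, 4) ≈ -418.25)
Mul(Add(15128, Mul(Function('z')(126, -34), Pow(k, -1))), Add(-34207, 21253)) = Mul(Add(15128, Mul(Mul(Pow(Add(139, 126), -1), Add(557, Mul(4, 126))), Pow(Rational(-1673, 4), -1))), Add(-34207, 21253)) = Mul(Add(15128, Mul(Mul(Pow(265, -1), Add(557, 504)), Rational(-4, 1673))), -12954) = Mul(Add(15128, Mul(Mul(Rational(1, 265), 1061), Rational(-4, 1673))), -12954) = Mul(Add(15128, Mul(Rational(1061, 265), Rational(-4, 1673))), -12954) = Mul(Add(15128, Rational(-4244, 443345)), -12954) = Mul(Rational(6706918916, 443345), -12954) = Rational(-86881427637864, 443345)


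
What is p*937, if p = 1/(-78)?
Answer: -937/78 ≈ -12.013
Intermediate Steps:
p = -1/78 ≈ -0.012821
p*937 = -1/78*937 = -937/78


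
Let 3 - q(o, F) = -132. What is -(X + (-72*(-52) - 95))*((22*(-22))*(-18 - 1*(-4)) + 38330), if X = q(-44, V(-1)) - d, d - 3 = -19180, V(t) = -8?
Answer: -1035678866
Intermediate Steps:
q(o, F) = 135 (q(o, F) = 3 - 1*(-132) = 3 + 132 = 135)
d = -19177 (d = 3 - 19180 = -19177)
X = 19312 (X = 135 - 1*(-19177) = 135 + 19177 = 19312)
-(X + (-72*(-52) - 95))*((22*(-22))*(-18 - 1*(-4)) + 38330) = -(19312 + (-72*(-52) - 95))*((22*(-22))*(-18 - 1*(-4)) + 38330) = -(19312 + (3744 - 95))*(-484*(-18 + 4) + 38330) = -(19312 + 3649)*(-484*(-14) + 38330) = -22961*(6776 + 38330) = -22961*45106 = -1*1035678866 = -1035678866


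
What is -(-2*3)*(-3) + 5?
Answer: -13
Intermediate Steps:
-(-2*3)*(-3) + 5 = -(-6)*(-3) + 5 = -1*18 + 5 = -18 + 5 = -13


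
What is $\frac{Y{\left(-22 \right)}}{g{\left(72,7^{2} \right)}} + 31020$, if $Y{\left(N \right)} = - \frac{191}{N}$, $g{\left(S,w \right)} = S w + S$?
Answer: $\frac{2456784191}{79200} \approx 31020.0$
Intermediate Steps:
$g{\left(S,w \right)} = S + S w$
$\frac{Y{\left(-22 \right)}}{g{\left(72,7^{2} \right)}} + 31020 = \frac{\left(-191\right) \frac{1}{-22}}{72 \left(1 + 7^{2}\right)} + 31020 = \frac{\left(-191\right) \left(- \frac{1}{22}\right)}{72 \left(1 + 49\right)} + 31020 = \frac{191}{22 \cdot 72 \cdot 50} + 31020 = \frac{191}{22 \cdot 3600} + 31020 = \frac{191}{22} \cdot \frac{1}{3600} + 31020 = \frac{191}{79200} + 31020 = \frac{2456784191}{79200}$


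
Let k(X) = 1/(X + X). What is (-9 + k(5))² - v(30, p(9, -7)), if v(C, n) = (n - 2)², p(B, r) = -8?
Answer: -2079/100 ≈ -20.790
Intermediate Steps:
k(X) = 1/(2*X)
v(C, n) = (-2 + n)²
(-9 + k(5))² - v(30, p(9, -7)) = (-9 + (½)/5)² - (-2 - 8)² = (-9 + (½)*(⅕))² - 1*(-10)² = (-9 + ⅒)² - 1*100 = (-89/10)² - 100 = 7921/100 - 100 = -2079/100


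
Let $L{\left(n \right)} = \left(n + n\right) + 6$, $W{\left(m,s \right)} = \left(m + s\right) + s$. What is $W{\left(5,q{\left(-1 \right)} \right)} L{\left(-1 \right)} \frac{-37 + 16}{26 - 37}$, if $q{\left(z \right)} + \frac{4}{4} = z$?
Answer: $\frac{84}{11} \approx 7.6364$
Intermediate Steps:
$q{\left(z \right)} = -1 + z$
$W{\left(m,s \right)} = m + 2 s$
$L{\left(n \right)} = 6 + 2 n$ ($L{\left(n \right)} = 2 n + 6 = 6 + 2 n$)
$W{\left(5,q{\left(-1 \right)} \right)} L{\left(-1 \right)} \frac{-37 + 16}{26 - 37} = \left(5 + 2 \left(-1 - 1\right)\right) \left(6 + 2 \left(-1\right)\right) \frac{-37 + 16}{26 - 37} = \left(5 + 2 \left(-2\right)\right) \left(6 - 2\right) \left(- \frac{21}{-11}\right) = \left(5 - 4\right) 4 \left(\left(-21\right) \left(- \frac{1}{11}\right)\right) = 1 \cdot 4 \cdot \frac{21}{11} = 4 \cdot \frac{21}{11} = \frac{84}{11}$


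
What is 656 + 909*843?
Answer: 766943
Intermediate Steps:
656 + 909*843 = 656 + 766287 = 766943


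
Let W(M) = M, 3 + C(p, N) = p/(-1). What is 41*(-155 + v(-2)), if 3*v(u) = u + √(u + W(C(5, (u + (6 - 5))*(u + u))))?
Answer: -19147/3 + 41*I*√10/3 ≈ -6382.3 + 43.218*I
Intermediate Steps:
C(p, N) = -3 - p (C(p, N) = -3 + p/(-1) = -3 + p*(-1) = -3 - p)
v(u) = u/3 + √(-8 + u)/3 (v(u) = (u + √(u + (-3 - 1*5)))/3 = (u + √(u + (-3 - 5)))/3 = (u + √(u - 8))/3 = (u + √(-8 + u))/3 = u/3 + √(-8 + u)/3)
41*(-155 + v(-2)) = 41*(-155 + ((⅓)*(-2) + √(-8 - 2)/3)) = 41*(-155 + (-⅔ + √(-10)/3)) = 41*(-155 + (-⅔ + (I*√10)/3)) = 41*(-155 + (-⅔ + I*√10/3)) = 41*(-467/3 + I*√10/3) = -19147/3 + 41*I*√10/3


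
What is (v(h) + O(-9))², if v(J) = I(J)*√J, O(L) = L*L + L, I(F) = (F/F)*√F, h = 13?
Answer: 7225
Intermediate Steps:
I(F) = √F (I(F) = 1*√F = √F)
O(L) = L + L² (O(L) = L² + L = L + L²)
v(J) = J (v(J) = √J*√J = J)
(v(h) + O(-9))² = (13 - 9*(1 - 9))² = (13 - 9*(-8))² = (13 + 72)² = 85² = 7225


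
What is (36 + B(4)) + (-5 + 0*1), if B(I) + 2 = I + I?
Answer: 37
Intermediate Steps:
B(I) = -2 + 2*I (B(I) = -2 + (I + I) = -2 + 2*I)
(36 + B(4)) + (-5 + 0*1) = (36 + (-2 + 2*4)) + (-5 + 0*1) = (36 + (-2 + 8)) + (-5 + 0) = (36 + 6) - 5 = 42 - 5 = 37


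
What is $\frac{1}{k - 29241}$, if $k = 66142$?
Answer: $\frac{1}{36901} \approx 2.71 \cdot 10^{-5}$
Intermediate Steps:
$\frac{1}{k - 29241} = \frac{1}{66142 - 29241} = \frac{1}{36901}$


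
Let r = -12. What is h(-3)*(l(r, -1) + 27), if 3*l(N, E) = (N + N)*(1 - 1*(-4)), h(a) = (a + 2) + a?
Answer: 52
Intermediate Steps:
h(a) = 2 + 2*a (h(a) = (2 + a) + a = 2 + 2*a)
l(N, E) = 10*N/3 (l(N, E) = ((N + N)*(1 - 1*(-4)))/3 = ((2*N)*(1 + 4))/3 = ((2*N)*5)/3 = (10*N)/3 = 10*N/3)
h(-3)*(l(r, -1) + 27) = (2 + 2*(-3))*((10/3)*(-12) + 27) = (2 - 6)*(-40 + 27) = -4*(-13) = 52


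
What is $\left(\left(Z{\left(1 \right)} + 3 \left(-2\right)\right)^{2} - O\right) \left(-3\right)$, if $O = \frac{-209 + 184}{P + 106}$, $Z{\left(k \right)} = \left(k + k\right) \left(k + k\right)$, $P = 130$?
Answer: $- \frac{2907}{236} \approx -12.318$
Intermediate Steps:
$Z{\left(k \right)} = 4 k^{2}$ ($Z{\left(k \right)} = 2 k 2 k = 4 k^{2}$)
$O = - \frac{25}{236}$ ($O = \frac{-209 + 184}{130 + 106} = - \frac{25}{236} \approx -0.10593$)
$\left(\left(Z{\left(1 \right)} + 3 \left(-2\right)\right)^{2} - O\right) \left(-3\right) = \left(\left(4 \cdot 1^{2} + 3 \left(-2\right)\right)^{2} - - \frac{25}{236}\right) \left(-3\right) = \left(\left(4 \cdot 1 - 6\right)^{2} + \frac{25}{236}\right) \left(-3\right) = \left(\left(4 - 6\right)^{2} + \frac{25}{236}\right) \left(-3\right) = \left(\left(-2\right)^{2} + \frac{25}{236}\right) \left(-3\right) = \left(4 + \frac{25}{236}\right) \left(-3\right) = \frac{969}{236} \left(-3\right) = - \frac{2907}{236}$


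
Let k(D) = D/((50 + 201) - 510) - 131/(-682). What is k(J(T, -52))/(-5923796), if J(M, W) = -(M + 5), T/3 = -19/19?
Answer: -35293/1046367477848 ≈ -3.3729e-8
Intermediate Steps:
T = -3 (T = 3*(-19/19) = 3*(-19*1/19) = 3*(-1) = -3)
J(M, W) = -5 - M (J(M, W) = -(5 + M) = -5 - M)
k(D) = 131/682 - D/259 (k(D) = D/(251 - 510) - 131*(-1/682) = D/(-259) + 131/682 = D*(-1/259) + 131/682 = -D/259 + 131/682 = 131/682 - D/259)
k(J(T, -52))/(-5923796) = (131/682 - (-5 - 1*(-3))/259)/(-5923796) = (131/682 - (-5 + 3)/259)*(-1/5923796) = (131/682 - 1/259*(-2))*(-1/5923796) = (131/682 + 2/259)*(-1/5923796) = (35293/176638)*(-1/5923796) = -35293/1046367477848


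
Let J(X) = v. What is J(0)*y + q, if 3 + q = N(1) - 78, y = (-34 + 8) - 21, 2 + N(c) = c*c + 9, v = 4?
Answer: -261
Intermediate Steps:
J(X) = 4
N(c) = 7 + c**2 (N(c) = -2 + (c*c + 9) = -2 + (c**2 + 9) = -2 + (9 + c**2) = 7 + c**2)
y = -47 (y = -26 - 21 = -47)
q = -73 (q = -3 + ((7 + 1**2) - 78) = -3 + ((7 + 1) - 78) = -3 + (8 - 78) = -3 - 70 = -73)
J(0)*y + q = 4*(-47) - 73 = -188 - 73 = -261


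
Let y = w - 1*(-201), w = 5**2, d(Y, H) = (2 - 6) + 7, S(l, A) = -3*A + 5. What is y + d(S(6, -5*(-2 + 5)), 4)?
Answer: 229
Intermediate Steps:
S(l, A) = 5 - 3*A
d(Y, H) = 3 (d(Y, H) = -4 + 7 = 3)
w = 25
y = 226 (y = 25 - 1*(-201) = 25 + 201 = 226)
y + d(S(6, -5*(-2 + 5)), 4) = 226 + 3 = 229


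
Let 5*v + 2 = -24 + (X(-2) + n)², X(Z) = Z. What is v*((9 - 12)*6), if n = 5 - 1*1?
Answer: 396/5 ≈ 79.200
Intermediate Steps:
n = 4 (n = 5 - 1 = 4)
v = -22/5 (v = -⅖ + (-24 + (-2 + 4)²)/5 = -⅖ + (-24 + 2²)/5 = -⅖ + (-24 + 4)/5 = -⅖ + (⅕)*(-20) = -⅖ - 4 = -22/5 ≈ -4.4000)
v*((9 - 12)*6) = -22*(9 - 12)*6/5 = -(-66)*6/5 = -22/5*(-18) = 396/5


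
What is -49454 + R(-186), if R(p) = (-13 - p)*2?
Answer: -49108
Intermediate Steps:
R(p) = -26 - 2*p
-49454 + R(-186) = -49454 + (-26 - 2*(-186)) = -49454 + (-26 + 372) = -49454 + 346 = -49108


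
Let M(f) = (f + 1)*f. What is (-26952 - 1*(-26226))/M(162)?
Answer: -121/4401 ≈ -0.027494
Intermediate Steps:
M(f) = f*(1 + f) (M(f) = (1 + f)*f = f*(1 + f))
(-26952 - 1*(-26226))/M(162) = (-26952 - 1*(-26226))/((162*(1 + 162))) = (-26952 + 26226)/((162*163)) = -726/26406 = -726*1/26406 = -121/4401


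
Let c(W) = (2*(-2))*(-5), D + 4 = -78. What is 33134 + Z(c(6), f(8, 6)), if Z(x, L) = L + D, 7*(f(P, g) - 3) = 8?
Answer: 231393/7 ≈ 33056.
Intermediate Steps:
D = -82 (D = -4 - 78 = -82)
f(P, g) = 29/7 (f(P, g) = 3 + (1/7)*8 = 3 + 8/7 = 29/7)
c(W) = 20 (c(W) = -4*(-5) = 20)
Z(x, L) = -82 + L (Z(x, L) = L - 82 = -82 + L)
33134 + Z(c(6), f(8, 6)) = 33134 + (-82 + 29/7) = 33134 - 545/7 = 231393/7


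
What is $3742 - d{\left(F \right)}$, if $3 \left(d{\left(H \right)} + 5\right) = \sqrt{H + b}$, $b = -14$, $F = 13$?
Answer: $3747 - \frac{i}{3} \approx 3747.0 - 0.33333 i$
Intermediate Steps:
$d{\left(H \right)} = -5 + \frac{\sqrt{-14 + H}}{3}$ ($d{\left(H \right)} = -5 + \frac{\sqrt{H - 14}}{3} = -5 + \frac{\sqrt{-14 + H}}{3}$)
$3742 - d{\left(F \right)} = 3742 - \left(-5 + \frac{\sqrt{-14 + 13}}{3}\right) = 3742 - \left(-5 + \frac{\sqrt{-1}}{3}\right) = 3742 - \left(-5 + \frac{i}{3}\right) = 3742 + \left(5 - \frac{i}{3}\right) = 3747 - \frac{i}{3}$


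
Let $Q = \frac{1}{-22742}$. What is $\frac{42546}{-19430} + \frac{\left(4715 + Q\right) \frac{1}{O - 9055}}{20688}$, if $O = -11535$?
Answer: $- \frac{473745598295793}{216350078608960} \approx -2.1897$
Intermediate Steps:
$Q = - \frac{1}{22742} \approx -4.3972 \cdot 10^{-5}$
$\frac{42546}{-19430} + \frac{\left(4715 + Q\right) \frac{1}{O - 9055}}{20688} = \frac{42546}{-19430} + \frac{\left(4715 - \frac{1}{22742}\right) \frac{1}{-11535 - 9055}}{20688} = 42546 \left(- \frac{1}{19430}\right) + \frac{107228529}{22742 \left(-20590\right)} \frac{1}{20688} = - \frac{21273}{9715} + \frac{107228529}{22742} \left(- \frac{1}{20590}\right) \frac{1}{20688} = - \frac{21273}{9715} - \frac{35742843}{3229105650880} = - \frac{473745598295793}{216350078608960}$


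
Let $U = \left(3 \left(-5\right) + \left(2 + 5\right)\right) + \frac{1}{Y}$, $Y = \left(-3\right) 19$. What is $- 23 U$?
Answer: $\frac{10511}{57} \approx 184.4$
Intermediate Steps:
$Y = -57$
$U = - \frac{457}{57}$ ($U = \left(3 \left(-5\right) + \left(2 + 5\right)\right) + \frac{1}{-57} = \left(-15 + 7\right) - \frac{1}{57} = -8 - \frac{1}{57} = - \frac{457}{57} \approx -8.0175$)
$- 23 U = \left(-23\right) \left(- \frac{457}{57}\right) = \frac{10511}{57}$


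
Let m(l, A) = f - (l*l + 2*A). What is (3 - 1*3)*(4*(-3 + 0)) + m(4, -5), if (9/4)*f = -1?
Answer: -58/9 ≈ -6.4444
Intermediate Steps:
f = -4/9 (f = (4/9)*(-1) = -4/9 ≈ -0.44444)
m(l, A) = -4/9 - l**2 - 2*A (m(l, A) = -4/9 - (l*l + 2*A) = -4/9 - (l**2 + 2*A) = -4/9 + (-l**2 - 2*A) = -4/9 - l**2 - 2*A)
(3 - 1*3)*(4*(-3 + 0)) + m(4, -5) = (3 - 1*3)*(4*(-3 + 0)) + (-4/9 - 1*4**2 - 2*(-5)) = (3 - 3)*(4*(-3)) + (-4/9 - 1*16 + 10) = 0*(-12) + (-4/9 - 16 + 10) = 0 - 58/9 = -58/9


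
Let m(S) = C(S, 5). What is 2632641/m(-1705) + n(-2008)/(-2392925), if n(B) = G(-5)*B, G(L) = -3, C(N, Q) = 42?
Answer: 2099904070639/33500950 ≈ 62682.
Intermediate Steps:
m(S) = 42
n(B) = -3*B
2632641/m(-1705) + n(-2008)/(-2392925) = 2632641/42 - 3*(-2008)/(-2392925) = 2632641*(1/42) + 6024*(-1/2392925) = 877547/14 - 6024/2392925 = 2099904070639/33500950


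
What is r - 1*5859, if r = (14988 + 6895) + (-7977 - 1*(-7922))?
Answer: 15969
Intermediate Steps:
r = 21828 (r = 21883 + (-7977 + 7922) = 21883 - 55 = 21828)
r - 1*5859 = 21828 - 1*5859 = 21828 - 5859 = 15969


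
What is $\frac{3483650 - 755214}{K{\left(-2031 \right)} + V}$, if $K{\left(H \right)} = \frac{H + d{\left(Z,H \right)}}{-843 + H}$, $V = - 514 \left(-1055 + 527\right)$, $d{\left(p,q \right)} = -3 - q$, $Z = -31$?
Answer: $\frac{2613841688}{259993537} \approx 10.053$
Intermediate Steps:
$V = 271392$ ($V = \left(-514\right) \left(-528\right) = 271392$)
$K{\left(H \right)} = - \frac{3}{-843 + H}$ ($K{\left(H \right)} = \frac{H - \left(3 + H\right)}{-843 + H} = - \frac{3}{-843 + H}$)
$\frac{3483650 - 755214}{K{\left(-2031 \right)} + V} = \frac{3483650 - 755214}{- \frac{3}{-843 - 2031} + 271392} = \frac{2728436}{- \frac{3}{-2874} + 271392} = \frac{2728436}{\left(-3\right) \left(- \frac{1}{2874}\right) + 271392} = \frac{2728436}{\frac{1}{958} + 271392} = \frac{2728436}{\frac{259993537}{958}} = 2728436 \cdot \frac{958}{259993537} = \frac{2613841688}{259993537}$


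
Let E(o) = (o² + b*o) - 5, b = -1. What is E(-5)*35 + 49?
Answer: 924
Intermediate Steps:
E(o) = -5 + o² - o (E(o) = (o² - o) - 5 = -5 + o² - o)
E(-5)*35 + 49 = (-5 + (-5)² - 1*(-5))*35 + 49 = (-5 + 25 + 5)*35 + 49 = 25*35 + 49 = 875 + 49 = 924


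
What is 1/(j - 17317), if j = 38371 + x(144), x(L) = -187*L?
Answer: -1/5874 ≈ -0.00017024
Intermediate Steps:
j = 11443 (j = 38371 - 187*144 = 38371 - 26928 = 11443)
1/(j - 17317) = 1/(11443 - 17317) = 1/(-5874) = -1/5874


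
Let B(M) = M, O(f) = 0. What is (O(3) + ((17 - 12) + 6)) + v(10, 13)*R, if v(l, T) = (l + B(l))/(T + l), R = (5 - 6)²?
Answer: 273/23 ≈ 11.870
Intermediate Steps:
R = 1 (R = (-1)² = 1)
v(l, T) = 2*l/(T + l) (v(l, T) = (l + l)/(T + l) = (2*l)/(T + l) = 2*l/(T + l))
(O(3) + ((17 - 12) + 6)) + v(10, 13)*R = (0 + ((17 - 12) + 6)) + (2*10/(13 + 10))*1 = (0 + (5 + 6)) + (2*10/23)*1 = (0 + 11) + (2*10*(1/23))*1 = 11 + (20/23)*1 = 11 + 20/23 = 273/23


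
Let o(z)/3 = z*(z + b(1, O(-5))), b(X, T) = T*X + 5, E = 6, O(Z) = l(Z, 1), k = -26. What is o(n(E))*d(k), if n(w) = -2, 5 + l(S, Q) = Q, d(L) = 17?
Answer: 102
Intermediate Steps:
l(S, Q) = -5 + Q
O(Z) = -4 (O(Z) = -5 + 1 = -4)
b(X, T) = 5 + T*X
o(z) = 3*z*(1 + z) (o(z) = 3*(z*(z + (5 - 4*1))) = 3*(z*(z + (5 - 4))) = 3*(z*(z + 1)) = 3*(z*(1 + z)) = 3*z*(1 + z))
o(n(E))*d(k) = (3*(-2)*(1 - 2))*17 = (3*(-2)*(-1))*17 = 6*17 = 102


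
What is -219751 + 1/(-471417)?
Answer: -103594357168/471417 ≈ -2.1975e+5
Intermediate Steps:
-219751 + 1/(-471417) = -219751 - 1/471417 = -103594357168/471417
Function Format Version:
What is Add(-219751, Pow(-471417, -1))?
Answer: Rational(-103594357168, 471417) ≈ -2.1975e+5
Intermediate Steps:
Add(-219751, Pow(-471417, -1)) = Add(-219751, Rational(-1, 471417)) = Rational(-103594357168, 471417)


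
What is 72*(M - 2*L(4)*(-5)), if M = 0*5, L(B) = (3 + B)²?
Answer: 35280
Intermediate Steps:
M = 0
72*(M - 2*L(4)*(-5)) = 72*(0 - 2*(3 + 4)²*(-5)) = 72*(0 - 2*7²*(-5)) = 72*(0 - 2*49*(-5)) = 72*(0 - 98*(-5)) = 72*(0 + 490) = 72*490 = 35280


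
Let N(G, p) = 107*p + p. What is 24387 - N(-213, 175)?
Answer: 5487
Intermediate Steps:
N(G, p) = 108*p
24387 - N(-213, 175) = 24387 - 108*175 = 24387 - 1*18900 = 24387 - 18900 = 5487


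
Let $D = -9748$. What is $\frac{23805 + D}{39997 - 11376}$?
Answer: $\frac{14057}{28621} \approx 0.49114$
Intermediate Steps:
$\frac{23805 + D}{39997 - 11376} = \frac{23805 - 9748}{39997 - 11376} = \frac{14057}{28621}$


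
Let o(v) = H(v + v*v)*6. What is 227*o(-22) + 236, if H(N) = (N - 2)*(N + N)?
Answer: 578904716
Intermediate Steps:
H(N) = 2*N*(-2 + N) (H(N) = (-2 + N)*(2*N) = 2*N*(-2 + N))
o(v) = 12*(v + v²)*(-2 + v + v²) (o(v) = (2*(v + v*v)*(-2 + (v + v*v)))*6 = (2*(v + v²)*(-2 + (v + v²)))*6 = (2*(v + v²)*(-2 + v + v²))*6 = 12*(v + v²)*(-2 + v + v²))
227*o(-22) + 236 = 227*(12*(-22)*(1 - 22)*(-2 - 22*(1 - 22))) + 236 = 227*(12*(-22)*(-21)*(-2 - 22*(-21))) + 236 = 227*(12*(-22)*(-21)*(-2 + 462)) + 236 = 227*(12*(-22)*(-21)*460) + 236 = 227*2550240 + 236 = 578904480 + 236 = 578904716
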